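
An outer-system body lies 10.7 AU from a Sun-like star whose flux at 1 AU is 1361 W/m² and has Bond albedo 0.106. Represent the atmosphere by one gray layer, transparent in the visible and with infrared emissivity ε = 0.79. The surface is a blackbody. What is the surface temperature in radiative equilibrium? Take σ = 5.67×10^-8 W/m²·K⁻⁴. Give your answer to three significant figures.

93.8 K

By the inverse-square law, S = 1361/10.7² = 11.89 W/m².
At the top of the atmosphere, σT_e⁴ = S(1−α)/4 = 2.657 W/m², giving T_e = 82.74 K.
Surface balance with a leaky layer gives σT_s⁴ = σT_e⁴·2/(2−ε), so T_s = T_e·[2/(2−0.79)]^(1/4) = 93.81 K.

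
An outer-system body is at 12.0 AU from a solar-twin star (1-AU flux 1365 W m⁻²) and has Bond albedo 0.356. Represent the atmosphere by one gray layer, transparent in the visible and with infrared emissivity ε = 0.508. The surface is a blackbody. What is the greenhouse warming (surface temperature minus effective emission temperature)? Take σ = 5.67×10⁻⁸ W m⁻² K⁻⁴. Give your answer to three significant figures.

5.47 K

Flux at the orbit: S = 1365/(12.0)² = 9.479 W m⁻².
At the top of the atmosphere, σT_e⁴ = S(1−α)/4 = 1.526 W m⁻², giving T_e = 72.03 K.
For a single slab of emissivity ε, T_s⁴ = 2T_e⁴/(2−ε); thus T_s = 72.03·(1.34)^(1/4) = 77.50 K.
The atmosphere warms the surface by 5.475 K.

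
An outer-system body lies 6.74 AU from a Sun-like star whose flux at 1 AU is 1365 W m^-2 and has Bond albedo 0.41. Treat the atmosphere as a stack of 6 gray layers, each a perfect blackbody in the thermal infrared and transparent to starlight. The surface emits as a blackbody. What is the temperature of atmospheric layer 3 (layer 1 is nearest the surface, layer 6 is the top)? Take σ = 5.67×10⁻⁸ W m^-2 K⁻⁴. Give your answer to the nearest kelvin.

By the inverse-square law, S = 1365/6.74² = 30.05 W m^-2.
OLR = S(1−α)/4 = 4.432 W m^-2; the top layer radiates at T_e = 94.03 K.
Each opaque layer satisfies 2T_j⁴ = T_{j−1}⁴ + T_{j+1}⁴, giving T_k⁴ = (N+1−k)T_e⁴.
With k = 3: T_3 = (6+1−3)^¼·94.03 K = 133.0 K.

133 K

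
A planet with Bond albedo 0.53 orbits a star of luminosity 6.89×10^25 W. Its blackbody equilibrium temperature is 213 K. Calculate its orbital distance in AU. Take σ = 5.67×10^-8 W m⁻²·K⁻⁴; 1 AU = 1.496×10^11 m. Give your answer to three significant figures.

The flux needed for this T is 4σT⁴/(1−0.53) = 993.3 W m⁻².
From L = 4πd²S, d = √(6.89×10^25/(4π·993.3)) = 7.430×10^10 m = 0.4966 AU.

0.497 AU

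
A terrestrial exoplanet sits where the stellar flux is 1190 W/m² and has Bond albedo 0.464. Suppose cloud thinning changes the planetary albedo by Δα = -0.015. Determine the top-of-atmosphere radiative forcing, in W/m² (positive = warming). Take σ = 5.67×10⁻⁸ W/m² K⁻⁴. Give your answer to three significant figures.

TOA radiative forcing: ΔF = −S·Δα/4 = −1190·(-0.015)/4 = 4.462 W/m².

4.46 W/m²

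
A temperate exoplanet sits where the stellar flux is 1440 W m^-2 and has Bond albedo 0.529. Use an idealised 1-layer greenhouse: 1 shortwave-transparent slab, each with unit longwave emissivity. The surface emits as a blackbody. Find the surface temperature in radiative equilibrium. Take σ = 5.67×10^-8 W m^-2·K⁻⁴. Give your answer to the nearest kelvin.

278 K

OLR = S(1−α)/4 = 169.6 W m^-2; the top layer radiates at T_e = 233.8 K.
With N = 1 opaque layers, T_s = (N+1)^(1/4)·T_e = 2^(1/4)·233.8 = 278.1 K.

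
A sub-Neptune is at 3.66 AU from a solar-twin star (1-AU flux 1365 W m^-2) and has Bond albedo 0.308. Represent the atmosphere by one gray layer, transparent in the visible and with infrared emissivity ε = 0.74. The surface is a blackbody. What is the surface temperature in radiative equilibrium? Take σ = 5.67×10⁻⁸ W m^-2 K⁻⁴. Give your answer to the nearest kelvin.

149 K

Flux at the orbit: S = 1365/(3.66)² = 101.9 W m^-2.
The planet radiates to space at T_e = [S(1−α)/(4σ)]^(1/4) = 132.8 K.
For a single slab of emissivity ε, T_s⁴ = 2T_e⁴/(2−ε); thus T_s = 132.8·(1.587)^(1/4) = 149.0 K.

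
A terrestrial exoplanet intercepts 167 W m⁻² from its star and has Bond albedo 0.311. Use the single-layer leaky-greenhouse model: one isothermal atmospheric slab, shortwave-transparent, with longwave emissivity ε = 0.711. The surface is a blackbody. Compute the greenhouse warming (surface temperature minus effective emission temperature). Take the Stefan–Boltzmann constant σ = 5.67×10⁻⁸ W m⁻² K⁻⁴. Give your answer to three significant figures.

17.4 kelvin

Effective emission temperature (TOA balance): σT_e⁴ = S(1−α)/4 = 28.77 W m⁻² → T_e = 150.1 K.
For a single slab of emissivity ε, T_s⁴ = 2T_e⁴/(2−ε); thus T_s = 150.1·(1.552)^(1/4) = 167.5 K.
T_s − T_e = 167.5 − 150.1 = 17.42 K.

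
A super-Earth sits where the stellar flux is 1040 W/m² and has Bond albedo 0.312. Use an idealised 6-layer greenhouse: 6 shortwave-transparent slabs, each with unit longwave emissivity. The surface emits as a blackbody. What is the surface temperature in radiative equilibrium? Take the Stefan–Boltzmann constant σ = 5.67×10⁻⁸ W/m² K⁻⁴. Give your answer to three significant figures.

The effective emission temperature is T_e = [S(1−α)/(4σ)]^¼ = 237.0 K.
Layer-by-layer balance gives σT_s⁴ = (N+1)σT_e⁴, so T_s = 7^¼·237.0 = 385.5 K.

385 kelvin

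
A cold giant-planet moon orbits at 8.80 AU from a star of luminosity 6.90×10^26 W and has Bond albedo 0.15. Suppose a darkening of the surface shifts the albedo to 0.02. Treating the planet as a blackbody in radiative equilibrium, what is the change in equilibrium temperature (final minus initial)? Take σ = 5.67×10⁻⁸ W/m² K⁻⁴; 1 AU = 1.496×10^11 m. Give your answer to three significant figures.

3.78 K

d = 8.80 × 1.496×10^11 m = 1.316×10^12 m.
Spreading L over a sphere of radius d: S = 6.90×10^26/(4π·1.32×10^12²) = 31.68 W/m².
With α = 0.15, T₁ = 104.4 K.
After:  T₂ = [31.68·0.98/(4σ)]^(1/4) = 108.2 K.
Change: 108.2 − 104.4 = 3.781 K.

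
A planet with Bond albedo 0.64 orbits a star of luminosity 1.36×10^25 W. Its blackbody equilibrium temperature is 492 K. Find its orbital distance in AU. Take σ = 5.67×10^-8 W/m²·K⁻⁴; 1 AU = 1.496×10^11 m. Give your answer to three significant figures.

0.0362 AU

Required flux: S = 4σT⁴/(1−α) = 36910 W/m².
From L = 4πd²S, d = √(1.36×10^25/(4π·36910)) = 5.415×10^9 m = 0.03619 AU.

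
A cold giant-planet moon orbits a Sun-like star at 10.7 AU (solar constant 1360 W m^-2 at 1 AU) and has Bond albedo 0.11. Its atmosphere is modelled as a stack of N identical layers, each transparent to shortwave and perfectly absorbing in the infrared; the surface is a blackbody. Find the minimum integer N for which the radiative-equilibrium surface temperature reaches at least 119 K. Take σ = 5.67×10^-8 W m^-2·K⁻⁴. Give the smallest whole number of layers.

4

By the inverse-square law, S = 1360/10.7² = 11.88 W m^-2.
The effective emission temperature is T_e = [S(1−α)/(4σ)]^¼ = 82.63 K.
T_s = (N+1)^(1/4)·T_e ≥ 119 K requires N+1 ≥ (T_s/T_e)⁴ = (119/82.63)⁴ = 4.302.
So N ≥ 3.302; the smallest integer is N = 4.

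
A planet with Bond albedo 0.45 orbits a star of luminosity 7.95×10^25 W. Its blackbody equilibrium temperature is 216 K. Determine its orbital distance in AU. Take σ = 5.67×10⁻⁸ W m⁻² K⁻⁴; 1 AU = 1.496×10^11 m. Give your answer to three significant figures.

The flux needed for this T is 4σT⁴/(1−0.45) = 897.6 W m⁻².
S = L/(4πd²) → d = √(L/4πS) = √(7.95×10^25/(4π·897.6)) = 8.395×10^10 m = 0.5612 AU.

0.561 AU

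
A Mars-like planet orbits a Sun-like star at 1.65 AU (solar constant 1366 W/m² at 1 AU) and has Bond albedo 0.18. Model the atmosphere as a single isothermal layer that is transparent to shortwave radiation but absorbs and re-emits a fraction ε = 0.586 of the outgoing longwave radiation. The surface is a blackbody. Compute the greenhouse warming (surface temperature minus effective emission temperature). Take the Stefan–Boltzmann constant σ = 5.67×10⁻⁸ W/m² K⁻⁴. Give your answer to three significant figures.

By the inverse-square law, S = 1366/1.65² = 501.7 W/m².
The planet radiates to space at T_e = [S(1−α)/(4σ)]^(1/4) = 206.4 K.
Surface balance with a leaky layer gives σT_s⁴ = σT_e⁴·2/(2−ε), so T_s = T_e·[2/(2−0.586)]^(1/4) = 225.1 K.
T_s − T_e = 225.1 − 206.4 = 18.69 K.

18.7 K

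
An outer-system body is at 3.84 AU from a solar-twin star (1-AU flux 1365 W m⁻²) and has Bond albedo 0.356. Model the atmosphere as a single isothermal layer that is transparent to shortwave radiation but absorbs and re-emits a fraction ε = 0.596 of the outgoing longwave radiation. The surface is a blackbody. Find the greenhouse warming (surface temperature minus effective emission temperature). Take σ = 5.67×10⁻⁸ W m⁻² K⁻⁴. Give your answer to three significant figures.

11.8 K

Flux at the orbit: S = 1365/(3.84)² = 92.57 W m⁻².
The planet radiates to space at T_e = [S(1−α)/(4σ)]^(1/4) = 127.3 K.
Surface balance with a leaky layer gives σT_s⁴ = σT_e⁴·2/(2−ε), so T_s = T_e·[2/(2−0.596)]^(1/4) = 139.1 K.
The atmosphere warms the surface by 11.78 K.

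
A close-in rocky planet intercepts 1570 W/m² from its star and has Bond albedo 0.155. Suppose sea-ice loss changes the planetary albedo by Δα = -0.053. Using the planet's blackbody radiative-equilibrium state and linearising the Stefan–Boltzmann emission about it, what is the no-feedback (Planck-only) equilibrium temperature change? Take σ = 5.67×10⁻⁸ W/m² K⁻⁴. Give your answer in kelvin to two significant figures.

4.3 K

Reference equilibrium: T_e = [S(1−α)/(4σ)]^(1/4) = 276.6 K.
TOA radiative forcing: ΔF = −S·Δα/4 = −1570·(-0.053)/4 = 20.80 W/m².
Planck response: λ_P = 4σT_e³ = 4·5.67×10⁻⁸·(276.6)³ = 4.797 W/m²/K.
Hence the no-feedback warming is ΔF/(4σT_e³) = 4.34 K.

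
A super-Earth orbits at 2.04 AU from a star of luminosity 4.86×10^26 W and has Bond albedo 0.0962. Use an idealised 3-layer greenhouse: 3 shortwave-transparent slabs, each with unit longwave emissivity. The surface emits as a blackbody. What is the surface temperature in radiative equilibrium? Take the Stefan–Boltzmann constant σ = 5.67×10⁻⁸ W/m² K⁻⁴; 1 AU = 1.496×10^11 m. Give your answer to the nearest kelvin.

d = 2.04 × 1.496×10^11 m = 3.052×10^11 m.
Flux at the orbit: S = L/(4πd²) = 4.86×10^26/(4π·(3.05×10^11)²) = 415.2 W/m².
The effective emission temperature is T_e = [S(1−α)/(4σ)]^¼ = 201.7 K.
With N = 3 opaque layers, T_s = (N+1)^(1/4)·T_e = 4^(1/4)·201.7 = 285.2 K.

285 K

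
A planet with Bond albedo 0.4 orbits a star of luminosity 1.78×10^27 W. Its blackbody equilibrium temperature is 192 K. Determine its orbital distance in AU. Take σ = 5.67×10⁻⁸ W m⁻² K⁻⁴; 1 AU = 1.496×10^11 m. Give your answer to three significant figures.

3.51 AU

The flux needed for this T is 4σT⁴/(1−0.4) = 513.7 W m⁻².
S = L/(4πd²) → d = √(L/4πS) = √(1.78×10^27/(4π·513.7)) = 5.251×10^11 m = 3.510 AU.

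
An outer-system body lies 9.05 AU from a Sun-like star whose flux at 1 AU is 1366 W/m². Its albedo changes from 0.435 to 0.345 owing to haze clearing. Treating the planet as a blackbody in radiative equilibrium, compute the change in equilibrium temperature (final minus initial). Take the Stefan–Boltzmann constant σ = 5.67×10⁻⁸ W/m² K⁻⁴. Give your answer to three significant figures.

3.02 K

Flux at the orbit: S = 1366/(9.05)² = 16.68 W/m².
Initial: T₁ = [S(1−0.435)/(4σ)]^(1/4) = 80.29 K.
After:  T₂ = [16.68·0.655/(4σ)]^(1/4) = 83.31 K.
Change: 83.31 − 80.29 = 3.022 K.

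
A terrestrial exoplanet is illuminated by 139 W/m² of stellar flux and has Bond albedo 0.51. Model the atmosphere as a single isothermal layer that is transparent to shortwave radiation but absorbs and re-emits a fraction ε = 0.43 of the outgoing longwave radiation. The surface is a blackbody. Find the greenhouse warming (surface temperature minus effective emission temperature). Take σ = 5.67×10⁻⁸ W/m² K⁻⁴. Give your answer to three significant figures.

At the top of the atmosphere, σT_e⁴ = S(1−α)/4 = 17.03 W/m², giving T_e = 131.6 K.
Surface balance with a leaky layer gives σT_s⁴ = σT_e⁴·2/(2−ε), so T_s = T_e·[2/(2−0.43)]^(1/4) = 139.9 K.
The atmosphere warms the surface by 8.213 K.

8.21 K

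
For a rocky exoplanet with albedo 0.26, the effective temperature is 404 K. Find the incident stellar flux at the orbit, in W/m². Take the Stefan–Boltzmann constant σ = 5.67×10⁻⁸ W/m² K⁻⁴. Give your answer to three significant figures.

8160 W/m²

From S(1−α)/4 = σT⁴: S = 4σT⁴/(1−α).
The emitted flux is σT⁴ = 1510 W/m².
So S = 4×1510/(1−0.26) = 8165 W/m².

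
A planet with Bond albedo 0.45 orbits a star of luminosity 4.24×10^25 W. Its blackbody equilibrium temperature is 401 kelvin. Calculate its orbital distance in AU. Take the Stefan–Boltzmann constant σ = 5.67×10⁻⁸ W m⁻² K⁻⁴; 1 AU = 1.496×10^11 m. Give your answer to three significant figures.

Energy balance gives S = 4σT⁴/(1−α) = 10660 W m⁻².
From L = 4πd²S, d = √(4.24×10^25/(4π·10660)) = 1.779×10^10 m = 0.1189 AU.

0.119 AU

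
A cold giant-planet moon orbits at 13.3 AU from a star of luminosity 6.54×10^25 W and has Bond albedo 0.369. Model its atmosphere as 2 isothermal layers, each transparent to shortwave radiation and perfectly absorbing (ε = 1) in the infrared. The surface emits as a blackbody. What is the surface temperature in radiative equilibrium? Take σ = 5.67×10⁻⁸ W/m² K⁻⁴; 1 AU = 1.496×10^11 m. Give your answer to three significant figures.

57.6 kelvin

Orbital distance: d = 13.3 AU = 1.990×10^12 m.
Spreading L over a sphere of radius d: S = 6.54×10^25/(4π·1.99×10^12²) = 1.315 W/m².
OLR = S(1−α)/4 = 0.2074 W/m²; the top layer radiates at T_e = 43.73 K.
Layer-by-layer balance gives σT_s⁴ = (N+1)σT_e⁴, so T_s = 3^¼·43.73 = 57.55 K.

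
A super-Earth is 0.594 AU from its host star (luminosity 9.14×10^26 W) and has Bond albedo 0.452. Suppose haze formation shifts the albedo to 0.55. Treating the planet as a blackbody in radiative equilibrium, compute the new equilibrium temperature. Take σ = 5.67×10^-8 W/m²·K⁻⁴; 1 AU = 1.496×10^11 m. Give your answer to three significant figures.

d = 0.594 × 1.496×10^11 m = 8.886×10^10 m.
Spreading L over a sphere of radius d: S = 9.14×10^26/(4π·8.89×10^10²) = 9211 W/m².
New equilibrium: T₂ = [(1−0.55)·9211/(4σ)]^(1/4) = 367.7 K.

368 kelvin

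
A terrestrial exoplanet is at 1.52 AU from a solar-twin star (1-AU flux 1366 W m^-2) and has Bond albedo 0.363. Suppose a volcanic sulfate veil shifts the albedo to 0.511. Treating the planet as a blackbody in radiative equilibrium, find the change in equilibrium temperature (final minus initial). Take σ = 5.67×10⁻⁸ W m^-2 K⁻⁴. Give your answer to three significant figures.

By the inverse-square law, S = 1366/1.52² = 591.2 W m^-2.
With α = 0.363, T₁ = 201.9 K.
Final:   T₂ = [S(1−0.511)/(4σ)]^(1/4) = 189.0 K.
Change: 189.0 − 201.9 = -12.91 K.

-12.9 kelvin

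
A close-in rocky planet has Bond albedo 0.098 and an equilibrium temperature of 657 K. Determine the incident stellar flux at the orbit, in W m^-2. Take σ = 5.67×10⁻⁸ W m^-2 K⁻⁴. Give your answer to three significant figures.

46800 W m^-2

Invert the energy balance for S: S = 4σT⁴/(1−α).
The emitted flux is σT⁴ = 10560 W m^-2.
So S = 4×10560/(1−0.098) = 46850 W m^-2.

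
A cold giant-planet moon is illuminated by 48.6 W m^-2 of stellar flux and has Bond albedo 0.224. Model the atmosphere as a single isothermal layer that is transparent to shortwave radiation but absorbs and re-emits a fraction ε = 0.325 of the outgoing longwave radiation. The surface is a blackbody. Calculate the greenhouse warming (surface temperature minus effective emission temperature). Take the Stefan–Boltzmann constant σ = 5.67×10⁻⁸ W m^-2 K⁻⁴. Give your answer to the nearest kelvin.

5 kelvin

Effective emission temperature (TOA balance): σT_e⁴ = S(1−α)/4 = 9.428 W m^-2 → T_e = 113.6 K.
For a single slab of emissivity ε, T_s⁴ = 2T_e⁴/(2−ε); thus T_s = 113.6·(1.194)^(1/4) = 118.7 K.
T_s − T_e = 118.7 − 113.6 = 5.148 K.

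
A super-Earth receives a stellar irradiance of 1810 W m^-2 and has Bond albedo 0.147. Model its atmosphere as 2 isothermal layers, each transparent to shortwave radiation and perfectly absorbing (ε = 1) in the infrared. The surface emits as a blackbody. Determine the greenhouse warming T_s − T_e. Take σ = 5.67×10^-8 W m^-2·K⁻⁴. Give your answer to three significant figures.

OLR = S(1−α)/4 = 386.0 W m^-2; the top layer radiates at T_e = 287.2 K.
Surface: T_s = (3)^¼·T_e = 378.0 K.
So the greenhouse effect raises the surface by 378.0 − 287.2 = 90.79 K.

90.8 kelvin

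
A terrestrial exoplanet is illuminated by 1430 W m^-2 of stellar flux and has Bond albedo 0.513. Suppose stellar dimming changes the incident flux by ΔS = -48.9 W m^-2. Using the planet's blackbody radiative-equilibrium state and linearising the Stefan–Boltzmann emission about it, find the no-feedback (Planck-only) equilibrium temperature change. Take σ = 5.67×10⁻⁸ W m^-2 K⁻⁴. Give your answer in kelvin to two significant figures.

-2.0 K

The baseline emission temperature is T_e = 235.4 K.
ΔF = Δ[S(1−α)]/4 = (1−0.513)·-48.9/4 = -5.954 W m^-2.
The Planck feedback parameter is 4σT_e³ = 2.958 W m^-2/K.
So ΔT₀ = -5.954/2.958 = -2.01 K.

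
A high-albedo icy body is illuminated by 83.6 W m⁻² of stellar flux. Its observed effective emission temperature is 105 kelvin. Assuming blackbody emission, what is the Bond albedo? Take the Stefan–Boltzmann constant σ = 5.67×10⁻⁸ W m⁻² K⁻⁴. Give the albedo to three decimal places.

0.670

Energy balance: S(1−α)/4 = σT⁴, so 1−α = 4σT⁴/S.
4σT⁴ = 4·5.67×10⁻⁸·(105)⁴ = 27.57 W m⁻².
Hence α = 1 − 27.57/83.60 = 0.6702.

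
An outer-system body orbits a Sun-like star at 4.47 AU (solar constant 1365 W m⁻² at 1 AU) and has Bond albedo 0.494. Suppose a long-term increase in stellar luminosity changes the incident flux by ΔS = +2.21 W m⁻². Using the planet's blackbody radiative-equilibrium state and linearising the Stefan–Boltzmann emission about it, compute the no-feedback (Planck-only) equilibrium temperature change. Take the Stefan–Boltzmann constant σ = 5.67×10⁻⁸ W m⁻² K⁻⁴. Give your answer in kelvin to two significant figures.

0.90 K

By the inverse-square law, S = 1365/4.47² = 68.32 W m⁻².
Reference equilibrium: T_e = [S(1−α)/(4σ)]^(1/4) = 111.1 K.
TOA radiative forcing: ΔF = (1−α)ΔS/4 = 0.506·(+2.21)/4 = 0.2796 W m⁻².
The Planck feedback parameter is 4σT_e³ = 0.3111 W m⁻²/K.
ΔT₀ = ΔF/λ_P = 0.2796/0.3111 = 0.899 K.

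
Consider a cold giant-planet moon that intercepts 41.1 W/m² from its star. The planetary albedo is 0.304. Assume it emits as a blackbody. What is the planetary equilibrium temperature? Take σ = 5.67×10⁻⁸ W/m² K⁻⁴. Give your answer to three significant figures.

Absorbed flux (global mean): S(1−α)/4 = 41.10·0.696/4 = 7.151 W/m².
Balancing against σT⁴: T = (7.151/5.67×10⁻⁸)^(1/4) = 106.0 K.

106 K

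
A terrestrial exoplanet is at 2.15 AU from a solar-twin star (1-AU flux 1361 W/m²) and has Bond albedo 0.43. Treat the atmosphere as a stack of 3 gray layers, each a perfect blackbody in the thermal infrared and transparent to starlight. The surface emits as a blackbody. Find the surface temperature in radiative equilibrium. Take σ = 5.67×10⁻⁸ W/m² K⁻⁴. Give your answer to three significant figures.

Irradiance scales as 1/d², so S = 1361 W/m² × (1/2.15)² = 294.4 W/m².
OLR = S(1−α)/4 = 41.96 W/m²; the top layer radiates at T_e = 164.9 K.
For an N-layer opaque stack, T_s⁴ = (N+1)T_e⁴, hence T_s = (4)^(1/4)×164.9 K = 233.2 K.

233 kelvin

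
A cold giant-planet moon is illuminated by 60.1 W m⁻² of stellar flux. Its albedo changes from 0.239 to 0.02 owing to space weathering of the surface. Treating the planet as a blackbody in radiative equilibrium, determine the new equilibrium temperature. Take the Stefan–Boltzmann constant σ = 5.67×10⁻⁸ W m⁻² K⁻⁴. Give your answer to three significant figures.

New equilibrium: T₂ = [(1−0.02)·60.10/(4σ)]^(1/4) = 126.9 K.

127 K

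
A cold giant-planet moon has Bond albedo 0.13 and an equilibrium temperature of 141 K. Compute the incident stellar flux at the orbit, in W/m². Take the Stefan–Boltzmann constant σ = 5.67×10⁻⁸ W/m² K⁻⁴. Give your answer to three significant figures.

From S(1−α)/4 = σT⁴: S = 4σT⁴/(1−α).
The emitted flux is σT⁴ = 22.41 W/m².
S = 4·22.41/0.87 = 103.0 W/m².

103 W/m²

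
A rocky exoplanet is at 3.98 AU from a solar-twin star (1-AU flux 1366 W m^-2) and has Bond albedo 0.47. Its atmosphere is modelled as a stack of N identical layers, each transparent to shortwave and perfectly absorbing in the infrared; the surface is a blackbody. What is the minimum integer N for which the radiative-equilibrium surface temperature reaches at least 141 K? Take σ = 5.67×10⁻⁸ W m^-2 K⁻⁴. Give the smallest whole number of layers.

Flux at the orbit: S = 1366/(3.98)² = 86.24 W m^-2.
The effective emission temperature is T_e = [S(1−α)/(4σ)]^¼ = 119.1 K.
Need (N+1)T_e⁴ ≥ T_s⁴, i.e. N+1 ≥ (141/119.1)⁴ = 1.961.
The minimum whole number is N = 1.

1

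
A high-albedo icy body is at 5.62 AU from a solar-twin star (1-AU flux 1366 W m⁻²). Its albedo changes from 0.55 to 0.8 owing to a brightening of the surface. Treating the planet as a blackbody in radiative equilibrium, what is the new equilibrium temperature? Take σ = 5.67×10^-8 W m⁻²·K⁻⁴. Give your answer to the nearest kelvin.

Irradiance scales as 1/d², so S = 1366 W m⁻² × (1/5.62)² = 43.25 W m⁻².
New equilibrium: T₂ = [(1−0.8)·43.25/(4σ)]^(1/4) = 78.59 K.

79 K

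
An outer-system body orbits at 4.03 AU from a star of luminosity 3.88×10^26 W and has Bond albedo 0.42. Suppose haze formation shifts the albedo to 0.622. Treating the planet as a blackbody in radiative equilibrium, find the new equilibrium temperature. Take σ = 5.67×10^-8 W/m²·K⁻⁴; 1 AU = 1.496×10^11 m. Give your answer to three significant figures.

Orbital distance: d = 4.03 AU = 6.029×10^11 m.
Spreading L over a sphere of radius d: S = 3.88×10^26/(4π·6.03×10^11²) = 84.95 W/m².
With the new albedo, S(1−α₂)/4 = 8.028 W/m², so T₂ = 109.1 K.

109 kelvin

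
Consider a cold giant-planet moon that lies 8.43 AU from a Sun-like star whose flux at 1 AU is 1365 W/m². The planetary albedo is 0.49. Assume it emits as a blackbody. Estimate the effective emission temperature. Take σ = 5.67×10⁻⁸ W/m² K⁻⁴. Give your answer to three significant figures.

Irradiance scales as 1/d², so S = 1365 W/m² × (1/8.43)² = 19.21 W/m².
Absorbed flux (global mean): S(1−α)/4 = 19.21·0.51/4 = 2.449 W/m².
In equilibrium σT⁴ equals this, so T = 81.07 K.

81.1 K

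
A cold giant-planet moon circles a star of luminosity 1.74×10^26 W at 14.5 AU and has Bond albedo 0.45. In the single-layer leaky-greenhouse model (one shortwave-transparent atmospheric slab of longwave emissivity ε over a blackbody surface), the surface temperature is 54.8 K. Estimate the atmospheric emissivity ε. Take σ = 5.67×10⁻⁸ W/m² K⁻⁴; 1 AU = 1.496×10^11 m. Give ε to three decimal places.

d = 14.5 × 1.496×10^11 m = 2.169×10^12 m.
Spreading L over a sphere of radius d: S = 1.74×10^26/(4π·2.17×10^12²) = 2.943 W/m².
Effective temperature: T_e = [S(1−α)/(4σ)]^(1/4) = 51.69 K.
Inverting T_s⁴ = 2T_e⁴/(2−ε): (T_e/T_s)⁴ = 0.7913, so ε = 2(1 − 0.7913) = 0.4174.

0.417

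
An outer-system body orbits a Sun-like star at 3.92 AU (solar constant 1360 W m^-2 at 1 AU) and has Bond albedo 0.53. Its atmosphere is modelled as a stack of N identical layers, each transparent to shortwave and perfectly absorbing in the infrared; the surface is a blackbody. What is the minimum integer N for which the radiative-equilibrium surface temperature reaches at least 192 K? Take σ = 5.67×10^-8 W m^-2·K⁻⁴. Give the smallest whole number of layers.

By the inverse-square law, S = 1360/3.92² = 88.50 W m^-2.
The effective emission temperature is T_e = [S(1−α)/(4σ)]^¼ = 116.4 K.
Need (N+1)T_e⁴ ≥ T_s⁴, i.e. N+1 ≥ (192/116.4)⁴ = 7.409.
The minimum whole number is N = 7.

7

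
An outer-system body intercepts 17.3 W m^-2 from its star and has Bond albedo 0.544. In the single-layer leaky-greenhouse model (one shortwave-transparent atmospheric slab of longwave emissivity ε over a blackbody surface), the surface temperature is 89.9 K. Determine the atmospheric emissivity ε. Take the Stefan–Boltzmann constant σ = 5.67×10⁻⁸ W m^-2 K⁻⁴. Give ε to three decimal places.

0.935

First, T_e = [17.30·(1−0.544)/(4σ)]^(1/4) = 76.80 K.
Inverting T_s⁴ = 2T_e⁴/(2−ε): (T_e/T_s)⁴ = 0.5325, so ε = 2(1 − 0.5325) = 0.9350.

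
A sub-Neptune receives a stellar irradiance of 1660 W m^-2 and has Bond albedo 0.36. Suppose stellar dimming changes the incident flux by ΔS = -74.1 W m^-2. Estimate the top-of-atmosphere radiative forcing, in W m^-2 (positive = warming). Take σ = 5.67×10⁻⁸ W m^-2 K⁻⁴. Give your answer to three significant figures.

ΔF = Δ[S(1−α)]/4 = (1−0.36)·-74.1/4 = -11.86 W m^-2.

-11.9 W m^-2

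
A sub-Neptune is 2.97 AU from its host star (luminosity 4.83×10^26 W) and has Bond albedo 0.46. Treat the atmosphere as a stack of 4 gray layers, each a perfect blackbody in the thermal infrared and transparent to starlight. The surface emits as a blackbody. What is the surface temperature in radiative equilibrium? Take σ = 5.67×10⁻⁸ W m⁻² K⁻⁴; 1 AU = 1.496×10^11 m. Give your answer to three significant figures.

219 kelvin

Orbital distance: d = 2.97 AU = 4.443×10^11 m.
Flux at the orbit: S = L/(4πd²) = 4.83×10^26/(4π·(4.44×10^11)²) = 194.7 W m⁻².
Top-of-atmosphere balance: σT_e⁴ = S(1−α)/4 = 26.28 W m⁻² → T_e = 146.7 K.
For an N-layer opaque stack, T_s⁴ = (N+1)T_e⁴, hence T_s = (5)^(1/4)×146.7 K = 219.4 K.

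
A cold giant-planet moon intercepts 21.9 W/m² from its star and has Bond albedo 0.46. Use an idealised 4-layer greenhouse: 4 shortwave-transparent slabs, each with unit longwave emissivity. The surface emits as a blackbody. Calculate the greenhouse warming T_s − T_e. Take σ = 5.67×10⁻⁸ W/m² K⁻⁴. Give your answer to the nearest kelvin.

42 kelvin

OLR = S(1−α)/4 = 2.957 W/m²; the top layer radiates at T_e = 84.98 K.
Surface: T_s = (5)^¼·T_e = 127.1 K.
So the greenhouse effect raises the surface by 127.1 − 84.98 = 42.09 K.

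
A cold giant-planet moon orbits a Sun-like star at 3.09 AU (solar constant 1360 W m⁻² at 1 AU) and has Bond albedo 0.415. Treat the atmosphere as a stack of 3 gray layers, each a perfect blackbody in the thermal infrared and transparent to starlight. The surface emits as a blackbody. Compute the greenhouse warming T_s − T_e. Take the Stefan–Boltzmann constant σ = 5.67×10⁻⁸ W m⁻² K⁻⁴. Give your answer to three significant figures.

Flux at the orbit: S = 1360/(3.09)² = 142.4 W m⁻².
Top-of-atmosphere balance: σT_e⁴ = S(1−α)/4 = 20.83 W m⁻² → T_e = 138.4 K.
Surface: T_s = (4)^¼·T_e = 195.8 K.
So the greenhouse effect raises the surface by 195.8 − 138.4 = 57.35 K.

57.3 K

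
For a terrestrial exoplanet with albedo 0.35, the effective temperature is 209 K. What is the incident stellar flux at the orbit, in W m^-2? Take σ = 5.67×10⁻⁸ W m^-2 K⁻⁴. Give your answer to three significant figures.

From S(1−α)/4 = σT⁴: S = 4σT⁴/(1−α).
The emitted flux is σT⁴ = 108.2 W m^-2.
So S = 4×108.2/(1−0.35) = 665.8 W m^-2.

666 W m^-2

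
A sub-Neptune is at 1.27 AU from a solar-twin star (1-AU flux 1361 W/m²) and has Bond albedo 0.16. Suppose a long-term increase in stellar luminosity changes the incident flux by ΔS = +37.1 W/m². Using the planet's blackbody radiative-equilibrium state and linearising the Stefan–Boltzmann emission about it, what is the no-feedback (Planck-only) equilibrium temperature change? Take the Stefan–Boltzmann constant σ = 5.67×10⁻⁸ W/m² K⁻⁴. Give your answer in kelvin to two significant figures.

2.6 kelvin

By the inverse-square law, S = 1361/1.27² = 843.8 W/m².
The baseline emission temperature is T_e = 236.4 K.
Only a fraction (1−α) is absorbed and it's spread over 4πR², so ΔF = (1−α)ΔS/4 = 7.791 W/m².
The Planck feedback parameter is 4σT_e³ = 2.998 W/m²/K.
ΔT₀ = ΔF/λ_P = 7.791/2.998 = 2.60 K.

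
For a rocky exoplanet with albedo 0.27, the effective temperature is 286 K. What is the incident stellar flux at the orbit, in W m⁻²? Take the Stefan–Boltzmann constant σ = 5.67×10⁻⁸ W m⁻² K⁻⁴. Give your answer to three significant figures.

Invert the energy balance for S: S = 4σT⁴/(1−α).
The emitted flux is σT⁴ = 379.4 W m⁻².
So S = 4×379.4/(1−0.27) = 2079 W m⁻².

2080 W m⁻²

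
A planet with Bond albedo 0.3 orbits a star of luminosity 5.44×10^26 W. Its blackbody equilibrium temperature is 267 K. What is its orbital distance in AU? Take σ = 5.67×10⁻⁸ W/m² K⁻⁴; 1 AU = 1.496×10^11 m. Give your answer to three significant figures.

1.08 AU

Required flux: S = 4σT⁴/(1−α) = 1647 W/m².
S = L/(4πd²) → d = √(L/4πS) = √(5.44×10^26/(4π·1647)) = 1.621×10^11 m = 1.084 AU.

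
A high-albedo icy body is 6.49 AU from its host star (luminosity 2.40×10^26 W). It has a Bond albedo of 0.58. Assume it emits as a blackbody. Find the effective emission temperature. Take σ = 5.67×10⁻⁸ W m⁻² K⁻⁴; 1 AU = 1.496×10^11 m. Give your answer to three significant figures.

78.3 K

d = 6.49 × 1.496×10^11 m = 9.709×10^11 m.
S = L/(4πd²) = 20.26 W m⁻².
Averaging over the sphere, the absorbed flux is S(1−α)/4 = 2.127 W m⁻².
In equilibrium σT⁴ equals this, so T = 78.26 K.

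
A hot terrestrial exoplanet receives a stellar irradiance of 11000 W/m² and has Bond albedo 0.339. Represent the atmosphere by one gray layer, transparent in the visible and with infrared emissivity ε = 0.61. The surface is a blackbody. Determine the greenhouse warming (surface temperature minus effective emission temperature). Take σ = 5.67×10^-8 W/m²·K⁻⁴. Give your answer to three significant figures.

40.3 K

The planet radiates to space at T_e = [S(1−α)/(4σ)]^(1/4) = 423.1 K.
Surface balance with a leaky layer gives σT_s⁴ = σT_e⁴·2/(2−ε), so T_s = T_e·[2/(2−0.61)]^(1/4) = 463.4 K.
The atmosphere warms the surface by 40.29 K.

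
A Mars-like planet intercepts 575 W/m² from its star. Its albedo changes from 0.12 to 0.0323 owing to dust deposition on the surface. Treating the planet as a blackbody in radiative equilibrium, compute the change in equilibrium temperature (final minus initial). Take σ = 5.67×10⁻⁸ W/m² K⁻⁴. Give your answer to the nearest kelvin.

5 K

With α = 0.12, T₁ = 217.3 K.
With α = 0.0323, T₂ = 222.6 K.
Change: 222.6 − 217.3 = 5.223 K.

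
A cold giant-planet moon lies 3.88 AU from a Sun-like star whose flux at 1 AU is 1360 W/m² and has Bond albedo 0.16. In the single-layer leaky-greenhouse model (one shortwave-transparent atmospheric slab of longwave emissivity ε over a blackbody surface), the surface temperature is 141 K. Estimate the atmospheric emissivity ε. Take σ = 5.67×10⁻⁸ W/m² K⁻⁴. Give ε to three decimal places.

By the inverse-square law, S = 1360/3.88² = 90.34 W/m².
First, T_e = [90.34·(1−0.16)/(4σ)]^(1/4) = 135.2 K.
Since (2−ε)/2 = (T_e/T_s)⁴ = 0.8465, ε = 0.3070.

0.307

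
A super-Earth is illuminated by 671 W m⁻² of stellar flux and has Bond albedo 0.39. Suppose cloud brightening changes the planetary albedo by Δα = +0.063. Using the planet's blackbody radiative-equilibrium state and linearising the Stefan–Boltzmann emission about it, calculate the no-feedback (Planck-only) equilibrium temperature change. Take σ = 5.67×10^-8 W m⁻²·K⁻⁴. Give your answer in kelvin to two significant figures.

The baseline emission temperature is T_e = 206.1 K.
ΔF = −(S/4)Δα = −(671.0/4)×(+0.063) = -10.57 W m⁻².
Linearising σT⁴ gives d(σT⁴)/dT = 4σT_e³ = 1.986 W m⁻² per K.
ΔT₀ = ΔF/λ_P = -10.57/1.986 = -5.32 K.

-5.3 kelvin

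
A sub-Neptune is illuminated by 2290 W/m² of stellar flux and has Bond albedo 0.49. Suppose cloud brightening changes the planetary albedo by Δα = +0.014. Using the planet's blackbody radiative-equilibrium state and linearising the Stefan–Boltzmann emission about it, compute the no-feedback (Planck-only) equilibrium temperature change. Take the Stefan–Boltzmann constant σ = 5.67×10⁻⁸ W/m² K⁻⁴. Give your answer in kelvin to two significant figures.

Reference equilibrium: T_e = [S(1−α)/(4σ)]^(1/4) = 267.9 K.
The change in absorbed flux is Δ[S(1−α)/4] = −SΔα/4 = -8.015 W/m².
The Planck feedback parameter is 4σT_e³ = 4.360 W/m²/K.
ΔT₀ = ΔF/λ_P = -8.015/4.360 = -1.84 K.

-1.8 kelvin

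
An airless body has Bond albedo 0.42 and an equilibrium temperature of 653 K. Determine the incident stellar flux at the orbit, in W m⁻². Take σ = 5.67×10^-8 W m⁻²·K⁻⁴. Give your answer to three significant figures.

71100 W m⁻²

From S(1−α)/4 = σT⁴: S = 4σT⁴/(1−α).
The emitted flux is σT⁴ = 10310 W m⁻².
So S = 4×10310/(1−0.42) = 71100 W m⁻².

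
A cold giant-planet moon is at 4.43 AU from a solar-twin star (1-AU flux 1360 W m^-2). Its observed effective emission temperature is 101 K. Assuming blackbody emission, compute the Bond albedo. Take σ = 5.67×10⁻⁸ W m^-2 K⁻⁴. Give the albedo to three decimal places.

0.659

By the inverse-square law, S = 1360/4.43² = 69.30 W m^-2.
Energy balance: S(1−α)/4 = σT⁴, so 1−α = 4σT⁴/S.
σT⁴ = 5.900 W m^-2, so 4σT⁴ = 23.60 W m^-2.
1−α = 23.60/69.30 = 0.3406, so α = 0.6594.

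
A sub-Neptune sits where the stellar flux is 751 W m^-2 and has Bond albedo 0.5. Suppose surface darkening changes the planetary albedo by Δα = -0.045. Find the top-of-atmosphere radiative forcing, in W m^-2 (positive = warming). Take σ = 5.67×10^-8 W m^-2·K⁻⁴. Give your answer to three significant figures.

8.45 W m^-2

ΔF = −(S/4)Δα = −(751.0/4)×(-0.045) = 8.449 W m^-2.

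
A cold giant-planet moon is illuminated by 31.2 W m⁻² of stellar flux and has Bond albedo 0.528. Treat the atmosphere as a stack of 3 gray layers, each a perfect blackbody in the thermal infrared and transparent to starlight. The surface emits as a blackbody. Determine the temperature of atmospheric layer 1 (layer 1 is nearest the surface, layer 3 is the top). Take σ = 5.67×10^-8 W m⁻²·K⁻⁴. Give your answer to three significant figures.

118 K

Top-of-atmosphere balance: σT_e⁴ = S(1−α)/4 = 3.682 W m⁻² → T_e = 89.77 K.
Each opaque layer satisfies 2T_j⁴ = T_{j−1}⁴ + T_{j+1}⁴, giving T_k⁴ = (N+1−k)T_e⁴.
T_1 = (3)^(1/4)·89.77 = 118.1 K.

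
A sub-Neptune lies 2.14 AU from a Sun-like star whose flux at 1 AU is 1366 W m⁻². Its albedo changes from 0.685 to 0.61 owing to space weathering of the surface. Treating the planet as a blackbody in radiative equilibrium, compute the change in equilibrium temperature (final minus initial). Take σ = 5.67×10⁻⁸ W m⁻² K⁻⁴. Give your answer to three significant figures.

Flux at the orbit: S = 1366/(2.14)² = 298.3 W m⁻².
Before: T₁ = [298.3·0.315/(4σ)]^(1/4) = 142.7 K.
With α = 0.61, T₂ = 150.5 K.
Change: 150.5 − 142.7 = 7.825 K.

7.82 kelvin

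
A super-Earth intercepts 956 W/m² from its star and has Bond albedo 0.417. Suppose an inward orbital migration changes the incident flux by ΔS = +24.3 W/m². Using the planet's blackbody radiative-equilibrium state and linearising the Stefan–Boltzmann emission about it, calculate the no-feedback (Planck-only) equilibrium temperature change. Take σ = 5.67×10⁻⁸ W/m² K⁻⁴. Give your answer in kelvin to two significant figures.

1.4 K

Reference equilibrium: T_e = [S(1−α)/(4σ)]^(1/4) = 222.6 K.
Only a fraction (1−α) is absorbed and it's spread over 4πR², so ΔF = (1−α)ΔS/4 = 3.542 W/m².
Linearising σT⁴ gives d(σT⁴)/dT = 4σT_e³ = 2.503 W/m² per K.
Hence the no-feedback warming is ΔF/(4σT_e³) = 1.41 K.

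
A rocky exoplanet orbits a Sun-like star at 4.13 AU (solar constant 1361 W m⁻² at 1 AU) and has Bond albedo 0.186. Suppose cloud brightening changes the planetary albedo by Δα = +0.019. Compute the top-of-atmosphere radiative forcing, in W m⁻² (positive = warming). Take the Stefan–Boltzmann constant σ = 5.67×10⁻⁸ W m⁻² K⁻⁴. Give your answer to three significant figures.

-0.379 W m⁻²

Irradiance scales as 1/d², so S = 1361 W m⁻² × (1/4.13)² = 79.79 W m⁻².
The change in absorbed flux is Δ[S(1−α)/4] = −SΔα/4 = -0.3790 W m⁻².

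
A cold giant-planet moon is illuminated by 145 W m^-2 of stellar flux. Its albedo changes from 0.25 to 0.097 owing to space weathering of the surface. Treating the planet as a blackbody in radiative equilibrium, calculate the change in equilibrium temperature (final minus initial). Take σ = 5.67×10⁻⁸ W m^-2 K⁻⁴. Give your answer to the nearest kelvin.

7 kelvin

With α = 0.25, T₁ = 148.0 K.
With α = 0.097, T₂ = 155.0 K.
ΔT = T₂ − T₁ = 7.030 K.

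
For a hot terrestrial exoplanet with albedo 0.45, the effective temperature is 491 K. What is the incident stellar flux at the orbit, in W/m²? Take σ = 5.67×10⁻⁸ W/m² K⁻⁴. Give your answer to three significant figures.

From S(1−α)/4 = σT⁴: S = 4σT⁴/(1−α).
The emitted flux is σT⁴ = 3295 W/m².
So S = 4×3295/(1−0.45) = 23970 W/m².

24000 W/m²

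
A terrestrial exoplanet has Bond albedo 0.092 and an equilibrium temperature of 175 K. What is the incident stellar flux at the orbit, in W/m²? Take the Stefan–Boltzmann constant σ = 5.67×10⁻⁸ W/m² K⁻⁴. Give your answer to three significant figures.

234 W/m²

Invert the energy balance for S: S = 4σT⁴/(1−α).
σT⁴ = 5.67×10⁻⁸·(175)⁴ = 53.18 W/m².
S = 4·53.18/0.908 = 234.3 W/m².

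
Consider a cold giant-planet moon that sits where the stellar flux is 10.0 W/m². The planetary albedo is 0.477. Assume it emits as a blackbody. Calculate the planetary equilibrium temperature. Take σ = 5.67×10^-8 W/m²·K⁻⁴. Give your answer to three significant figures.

The planet absorbs (1−α)S over its disc πR² and re-emits over 4πR², so the mean absorbed flux is (1−0.477)·10.00/4 = 1.308 W/m².
Set σT⁴ = 1.308 → T = (1.308/σ)^(1/4) = 69.30 K.

69.3 kelvin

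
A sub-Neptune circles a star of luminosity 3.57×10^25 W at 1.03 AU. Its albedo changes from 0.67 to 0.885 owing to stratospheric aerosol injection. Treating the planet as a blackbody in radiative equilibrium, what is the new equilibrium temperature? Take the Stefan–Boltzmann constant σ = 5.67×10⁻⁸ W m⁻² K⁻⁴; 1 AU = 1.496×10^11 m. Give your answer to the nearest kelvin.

88 kelvin

Orbital distance: d = 1.03 AU = 1.541×10^11 m.
Spreading L over a sphere of radius d: S = 3.57×10^25/(4π·1.54×10^11²) = 119.7 W m⁻².
With the new albedo, S(1−α₂)/4 = 3.440 W m⁻², so T₂ = 88.26 K.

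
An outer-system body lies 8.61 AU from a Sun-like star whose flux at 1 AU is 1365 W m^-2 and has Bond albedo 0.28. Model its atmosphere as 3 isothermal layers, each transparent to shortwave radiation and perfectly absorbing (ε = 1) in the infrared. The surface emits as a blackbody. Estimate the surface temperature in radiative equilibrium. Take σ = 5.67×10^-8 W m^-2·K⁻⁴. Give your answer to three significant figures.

By the inverse-square law, S = 1365/8.61² = 18.41 W m^-2.
Top-of-atmosphere balance: σT_e⁴ = S(1−α)/4 = 3.314 W m^-2 → T_e = 87.44 K.
For an N-layer opaque stack, T_s⁴ = (N+1)T_e⁴, hence T_s = (4)^(1/4)×87.44 K = 123.7 K.

124 K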